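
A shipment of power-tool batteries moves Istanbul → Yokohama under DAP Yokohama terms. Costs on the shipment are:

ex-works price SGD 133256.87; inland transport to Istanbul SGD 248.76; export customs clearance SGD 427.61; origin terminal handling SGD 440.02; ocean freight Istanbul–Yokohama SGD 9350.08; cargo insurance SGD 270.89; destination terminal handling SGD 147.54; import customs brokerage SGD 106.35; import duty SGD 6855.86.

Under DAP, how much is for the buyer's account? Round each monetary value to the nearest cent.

Buyer's account: SGD 6962.21

DAP: the seller bears all costs to the named destination except import duty and clearance.
Seller's account: goods 133256.87 + inland to port 248.76 + export clearance 427.61 + origin terminal 440.02 + freight 9350.08 + insurance 270.89 + destination terminal 147.54 = 144141.77
Buyer's account: brokerage 106.35 + duty 6855.86 = 6962.21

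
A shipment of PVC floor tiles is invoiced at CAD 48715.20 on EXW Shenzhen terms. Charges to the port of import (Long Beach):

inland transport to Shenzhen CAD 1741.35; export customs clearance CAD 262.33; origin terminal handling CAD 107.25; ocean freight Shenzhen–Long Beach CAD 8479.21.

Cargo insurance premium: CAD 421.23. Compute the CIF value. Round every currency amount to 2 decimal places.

CIF value: CAD 59726.57

CIF = EXW price + pre-shipment costs + freight + insurance
CIF = 48715.20 + 1741.35 + 262.33 + 107.25 + 8479.21 + 421.23 = 59726.57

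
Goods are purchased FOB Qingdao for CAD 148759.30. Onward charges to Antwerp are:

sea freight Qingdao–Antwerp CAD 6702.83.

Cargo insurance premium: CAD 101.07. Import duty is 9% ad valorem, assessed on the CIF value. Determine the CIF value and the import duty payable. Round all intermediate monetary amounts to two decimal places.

CIF = FOB price + freight + insurance
CIF = 148759.30 + 6702.83 + 101.07 = 155563.20
Import duty = 155563.20 × 9% = 14000.69

CIF value: CAD 155563.20; import duty: CAD 14000.69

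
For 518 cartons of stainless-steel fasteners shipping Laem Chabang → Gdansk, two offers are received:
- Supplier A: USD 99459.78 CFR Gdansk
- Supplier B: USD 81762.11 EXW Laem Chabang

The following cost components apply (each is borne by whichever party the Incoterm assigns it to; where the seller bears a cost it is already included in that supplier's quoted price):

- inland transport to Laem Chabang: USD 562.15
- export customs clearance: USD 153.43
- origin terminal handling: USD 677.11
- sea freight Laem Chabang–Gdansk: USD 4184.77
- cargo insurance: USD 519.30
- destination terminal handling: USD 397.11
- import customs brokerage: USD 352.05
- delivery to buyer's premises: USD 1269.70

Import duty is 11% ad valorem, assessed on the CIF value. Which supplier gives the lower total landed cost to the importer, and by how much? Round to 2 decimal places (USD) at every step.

Supplier B is cheaper by USD 13453.43

Supplier A (CFR):
CIF value = CFR price + insurance = 99459.78 + 519.30 = 99979.08
Import duty = 99979.08 × 11% = 10997.70
Buyer bears (A): 519.30 + 397.11 + 352.05 + 1269.70 = 2538.16
Landed cost (A) = invoice 99459.78 + 2538.16 + duty 10997.70 = 112995.64
Supplier B (EXW):
CIF value = EXW price + inland to port + export clearance + origin terminal + freight + insurance = 81762.11 + 562.15 + 153.43 + 677.11 + 4184.77 + 519.30 = 87858.87
Import duty = 87858.87 × 11% = 9664.48
Buyer bears (B): 562.15 + 153.43 + 677.11 + 4184.77 + 519.30 + 397.11 + 352.05 + 1269.70 = 8115.62
Landed cost (B) = invoice 81762.11 + 8115.62 + duty 9664.48 = 99542.21
Difference = |112995.64 − 99542.21| = 13453.43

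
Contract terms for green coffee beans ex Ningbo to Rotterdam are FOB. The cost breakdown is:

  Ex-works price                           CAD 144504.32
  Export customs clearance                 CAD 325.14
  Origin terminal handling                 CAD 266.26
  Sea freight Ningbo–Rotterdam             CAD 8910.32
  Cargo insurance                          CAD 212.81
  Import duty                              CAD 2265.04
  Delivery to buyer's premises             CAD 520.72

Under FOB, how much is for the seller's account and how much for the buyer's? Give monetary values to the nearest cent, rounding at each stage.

Seller: CAD 145095.72; buyer: CAD 11908.89

FOB: the seller bears costs until goods are on board at the origin port; the buyer bears freight, insurance and all costs thereafter.
Seller's account: goods 144504.32 + export clearance 325.14 + origin terminal 266.26 = 145095.72
Buyer's account: freight 8910.32 + insurance 212.81 + duty 2265.04 + delivery 520.72 = 11908.89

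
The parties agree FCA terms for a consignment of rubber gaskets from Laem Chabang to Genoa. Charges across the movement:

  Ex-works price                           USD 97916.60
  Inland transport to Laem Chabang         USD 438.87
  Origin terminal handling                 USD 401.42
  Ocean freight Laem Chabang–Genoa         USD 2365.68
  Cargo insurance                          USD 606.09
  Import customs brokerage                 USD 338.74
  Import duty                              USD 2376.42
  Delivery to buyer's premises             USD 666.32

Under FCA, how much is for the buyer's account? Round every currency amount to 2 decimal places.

FCA: the seller delivers export-cleared goods to the carrier; the buyer bears costs from that point.
Seller's account: goods 97916.60 + inland to port 438.87 = 98355.47
Buyer's account: origin terminal 401.42 + freight 2365.68 + insurance 606.09 + brokerage 338.74 + duty 2376.42 + delivery 666.32 = 6754.67

Buyer's account: USD 6754.67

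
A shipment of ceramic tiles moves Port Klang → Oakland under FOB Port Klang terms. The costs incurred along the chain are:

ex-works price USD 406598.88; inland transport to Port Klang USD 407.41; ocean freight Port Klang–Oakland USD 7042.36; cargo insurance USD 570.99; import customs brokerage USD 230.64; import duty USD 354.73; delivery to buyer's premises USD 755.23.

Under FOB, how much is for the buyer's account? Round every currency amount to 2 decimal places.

Buyer's account: USD 8953.95

FOB: the seller bears costs until goods are on board at the origin port; the buyer bears freight, insurance and all costs thereafter.
Seller's account: goods 406598.88 + inland to port 407.41 = 407006.29
Buyer's account: freight 7042.36 + insurance 570.99 + brokerage 230.64 + duty 354.73 + delivery 755.23 = 8953.95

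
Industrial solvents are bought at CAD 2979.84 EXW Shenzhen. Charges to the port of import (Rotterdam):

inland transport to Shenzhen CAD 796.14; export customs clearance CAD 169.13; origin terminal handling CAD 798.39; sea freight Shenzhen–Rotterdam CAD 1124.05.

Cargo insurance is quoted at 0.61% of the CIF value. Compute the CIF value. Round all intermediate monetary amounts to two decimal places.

CIF value: CAD 5903.56

Let C be the CIF value. C = EXW price + pre-shipment costs + freight + 0.61% × C
C − 0.61% × C = 2979.84 + 796.14 + 169.13 + 798.39 + 1124.05
0.9939 × C = 5867.55
C = 5867.55 / 0.9939 = 5903.56
Insurance premium = 0.61% × 5903.56 = 36.01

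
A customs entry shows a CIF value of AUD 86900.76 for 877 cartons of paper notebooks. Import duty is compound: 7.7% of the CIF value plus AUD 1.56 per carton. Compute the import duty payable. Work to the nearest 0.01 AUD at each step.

Ad valorem component: 86900.76 × 7.7% = 6691.36
Specific component: 877 × 1.56 = 1368.12
Import duty = 6691.36 + 1368.12 = 8059.48

Import duty: AUD 8059.48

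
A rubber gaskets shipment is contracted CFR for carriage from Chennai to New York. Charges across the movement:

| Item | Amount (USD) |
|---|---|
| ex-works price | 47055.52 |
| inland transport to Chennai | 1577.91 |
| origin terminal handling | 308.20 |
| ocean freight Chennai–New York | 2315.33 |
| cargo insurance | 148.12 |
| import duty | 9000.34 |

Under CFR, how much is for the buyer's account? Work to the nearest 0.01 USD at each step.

Buyer's account: USD 9148.46

CFR: the seller pays costs through ocean freight to the destination port, but not insurance.
Seller's account: goods 47055.52 + inland to port 1577.91 + origin terminal 308.20 + freight 2315.33 = 51256.96
Buyer's account: insurance 148.12 + duty 9000.34 = 9148.46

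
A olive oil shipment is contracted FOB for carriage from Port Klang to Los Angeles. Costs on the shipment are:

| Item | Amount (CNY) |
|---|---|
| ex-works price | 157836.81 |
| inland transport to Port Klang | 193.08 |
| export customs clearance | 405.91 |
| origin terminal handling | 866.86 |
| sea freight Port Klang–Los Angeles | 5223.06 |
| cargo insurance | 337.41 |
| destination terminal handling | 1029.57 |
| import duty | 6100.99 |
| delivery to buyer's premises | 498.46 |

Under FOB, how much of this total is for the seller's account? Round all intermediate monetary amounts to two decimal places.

Seller's account: CNY 159302.66

FOB: the seller bears costs until goods are on board at the origin port; the buyer bears freight, insurance and all costs thereafter.
Seller's account: goods 157836.81 + inland to port 193.08 + export clearance 405.91 + origin terminal 866.86 = 159302.66
Buyer's account: freight 5223.06 + insurance 337.41 + destination terminal 1029.57 + duty 6100.99 + delivery 498.46 = 13189.49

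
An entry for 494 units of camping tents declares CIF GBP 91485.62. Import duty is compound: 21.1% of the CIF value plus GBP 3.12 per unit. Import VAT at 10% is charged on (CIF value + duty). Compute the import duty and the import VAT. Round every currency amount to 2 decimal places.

Import duty: GBP 20844.75; import VAT: GBP 11233.04

Ad valorem component: 91485.62 × 21.1% = 19303.47
Specific component: 494 × 3.12 = 1541.28
Import duty = 19303.47 + 1541.28 = 20844.75
VAT base = CIF + duty = 91485.62 + 20844.75 = 112330.37
Import VAT = 112330.37 × 10% = 11233.04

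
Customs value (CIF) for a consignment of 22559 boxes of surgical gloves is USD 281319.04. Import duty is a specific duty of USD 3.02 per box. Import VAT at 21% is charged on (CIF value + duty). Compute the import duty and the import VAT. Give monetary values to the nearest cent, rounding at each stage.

Import duty = 22559 × 3.02 = 68128.18
VAT base = CIF + duty = 281319.04 + 68128.18 = 349447.22
Import VAT = 349447.22 × 21% = 73383.92

Import duty: USD 68128.18; import VAT: USD 73383.92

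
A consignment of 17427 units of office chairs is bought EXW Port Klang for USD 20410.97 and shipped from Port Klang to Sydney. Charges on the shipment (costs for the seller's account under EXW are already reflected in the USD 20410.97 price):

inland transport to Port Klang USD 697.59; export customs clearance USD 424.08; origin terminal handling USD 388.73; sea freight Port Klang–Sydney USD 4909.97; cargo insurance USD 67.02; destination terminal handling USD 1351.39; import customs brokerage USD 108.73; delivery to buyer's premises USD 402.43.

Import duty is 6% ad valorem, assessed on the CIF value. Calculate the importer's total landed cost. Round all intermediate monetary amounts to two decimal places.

EXW: the seller makes goods available at their premises; the buyer bears all onward costs.
CIF value = EXW price + inland to port + export clearance + origin terminal + freight + insurance = 20410.97 + 697.59 + 424.08 + 388.73 + 4909.97 + 67.02 = 26898.36
Import duty = 26898.36 × 6% = 1613.90
Buyer bears: inland to port 697.59 + export clearance 424.08 + origin terminal 388.73 + freight 4909.97 + insurance 67.02 + destination terminal 1351.39 + brokerage 108.73 + delivery 402.43 + duty 1613.90 = 9963.84
Landed cost = invoice 20410.97 + 9963.84 = 30374.81

Total landed cost: USD 30374.81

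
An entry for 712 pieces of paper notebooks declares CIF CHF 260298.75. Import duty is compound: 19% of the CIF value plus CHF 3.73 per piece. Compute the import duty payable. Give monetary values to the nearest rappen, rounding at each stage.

Import duty: CHF 52112.52

Ad valorem component: 260298.75 × 19% = 49456.76
Specific component: 712 × 3.73 = 2655.76
Import duty = 49456.76 + 2655.76 = 52112.52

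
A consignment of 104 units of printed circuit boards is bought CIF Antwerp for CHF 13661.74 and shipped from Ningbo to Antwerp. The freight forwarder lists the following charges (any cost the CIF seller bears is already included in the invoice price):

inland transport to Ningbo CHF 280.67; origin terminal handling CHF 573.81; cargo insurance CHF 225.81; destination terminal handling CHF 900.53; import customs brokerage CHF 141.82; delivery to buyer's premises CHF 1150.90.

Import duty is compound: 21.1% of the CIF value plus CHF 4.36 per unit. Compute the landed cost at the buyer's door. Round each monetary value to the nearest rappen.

CIF: the seller pays costs through ocean freight and marine insurance to the destination port.
Already in the invoice (seller's account under CIF): inland to port, origin terminal, insurance — exclude.
The CIF price already equals the CIF value: 13661.74
Ad valorem component: 13661.74 × 21.1% = 2882.63
Specific component: 104 × 4.36 = 453.44
Import duty = 2882.63 + 453.44 = 3336.07
Buyer bears: destination terminal 900.53 + brokerage 141.82 + delivery 1150.90 + duty 3336.07 = 5529.32
Landed cost = invoice 13661.74 + 5529.32 = 19191.06

Total landed cost: CHF 19191.06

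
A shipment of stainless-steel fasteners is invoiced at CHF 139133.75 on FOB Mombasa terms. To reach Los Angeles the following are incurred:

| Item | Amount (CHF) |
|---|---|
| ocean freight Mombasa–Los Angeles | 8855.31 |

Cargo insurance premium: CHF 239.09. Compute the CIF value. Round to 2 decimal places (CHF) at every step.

CIF value: CHF 148228.15

CIF = FOB price + freight + insurance
CIF = 139133.75 + 8855.31 + 239.09 = 148228.15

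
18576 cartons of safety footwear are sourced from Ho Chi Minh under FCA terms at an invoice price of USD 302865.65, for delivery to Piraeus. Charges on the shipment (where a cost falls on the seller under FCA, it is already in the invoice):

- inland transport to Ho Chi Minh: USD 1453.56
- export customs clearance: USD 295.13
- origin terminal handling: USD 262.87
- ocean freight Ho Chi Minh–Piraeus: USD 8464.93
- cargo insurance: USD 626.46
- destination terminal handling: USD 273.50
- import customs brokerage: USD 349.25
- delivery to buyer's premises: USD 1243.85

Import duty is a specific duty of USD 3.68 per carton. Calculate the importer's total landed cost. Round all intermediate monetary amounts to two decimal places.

FCA: the seller delivers export-cleared goods to the carrier; the buyer bears costs from that point.
Already in the invoice (seller's account under FCA): inland to port, export clearance — exclude.
CIF value = FCA price + origin terminal + freight + insurance = 302865.65 + 262.87 + 8464.93 + 626.46 = 312219.91
Import duty = 18576 × 3.68 = 68359.68
Buyer bears: origin terminal 262.87 + freight 8464.93 + insurance 626.46 + destination terminal 273.50 + brokerage 349.25 + delivery 1243.85 + duty 68359.68 = 79580.54
Landed cost = invoice 302865.65 + 79580.54 = 382446.19

Total landed cost: USD 382446.19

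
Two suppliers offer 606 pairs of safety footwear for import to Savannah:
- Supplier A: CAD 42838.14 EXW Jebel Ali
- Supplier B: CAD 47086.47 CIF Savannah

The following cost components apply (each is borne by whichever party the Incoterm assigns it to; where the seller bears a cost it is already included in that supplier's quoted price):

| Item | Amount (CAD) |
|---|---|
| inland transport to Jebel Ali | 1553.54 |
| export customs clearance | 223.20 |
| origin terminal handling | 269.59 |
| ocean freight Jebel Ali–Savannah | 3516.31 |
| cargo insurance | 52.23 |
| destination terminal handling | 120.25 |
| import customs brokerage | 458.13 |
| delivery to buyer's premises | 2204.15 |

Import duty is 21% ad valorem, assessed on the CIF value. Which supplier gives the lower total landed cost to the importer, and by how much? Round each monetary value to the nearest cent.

Supplier A (EXW):
CIF value = EXW price + inland to port + export clearance + origin terminal + freight + insurance = 42838.14 + 1553.54 + 223.20 + 269.59 + 3516.31 + 52.23 = 48453.01
Import duty = 48453.01 × 21% = 10175.13
Buyer bears (A): 1553.54 + 223.20 + 269.59 + 3516.31 + 52.23 + 120.25 + 458.13 + 2204.15 = 8397.40
Landed cost (A) = invoice 42838.14 + 8397.40 + duty 10175.13 = 61410.67
Supplier B (CIF):
The CIF price already equals the CIF value: 47086.47
Import duty = 47086.47 × 21% = 9888.16
Buyer bears (B): 120.25 + 458.13 + 2204.15 = 2782.53
Landed cost (B) = invoice 47086.47 + 2782.53 + duty 9888.16 = 59757.16
Difference = |61410.67 − 59757.16| = 1653.51

Supplier B is cheaper by CAD 1653.51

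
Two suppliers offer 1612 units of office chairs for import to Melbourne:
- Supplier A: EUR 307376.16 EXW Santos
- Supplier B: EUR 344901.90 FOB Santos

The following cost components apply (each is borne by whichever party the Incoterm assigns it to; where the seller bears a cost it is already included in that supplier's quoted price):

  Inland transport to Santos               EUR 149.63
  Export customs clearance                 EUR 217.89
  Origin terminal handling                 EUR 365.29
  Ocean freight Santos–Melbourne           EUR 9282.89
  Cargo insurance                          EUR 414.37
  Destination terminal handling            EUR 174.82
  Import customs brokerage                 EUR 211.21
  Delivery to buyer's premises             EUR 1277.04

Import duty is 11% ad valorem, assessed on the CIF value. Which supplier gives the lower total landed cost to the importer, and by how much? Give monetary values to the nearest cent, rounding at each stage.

Supplier A is cheaper by EUR 40840.15

Supplier A (EXW):
CIF value = EXW price + inland to port + export clearance + origin terminal + freight + insurance = 307376.16 + 149.63 + 217.89 + 365.29 + 9282.89 + 414.37 = 317806.23
Import duty = 317806.23 × 11% = 34958.69
Buyer bears (A): 149.63 + 217.89 + 365.29 + 9282.89 + 414.37 + 174.82 + 211.21 + 1277.04 = 12093.14
Landed cost (A) = invoice 307376.16 + 12093.14 + duty 34958.69 = 354427.99
Supplier B (FOB):
CIF value = FOB price + freight + insurance = 344901.90 + 9282.89 + 414.37 = 354599.16
Import duty = 354599.16 × 11% = 39005.91
Buyer bears (B): 9282.89 + 414.37 + 174.82 + 211.21 + 1277.04 = 11360.33
Landed cost (B) = invoice 344901.90 + 11360.33 + duty 39005.91 = 395268.14
Difference = |354427.99 − 395268.14| = 40840.15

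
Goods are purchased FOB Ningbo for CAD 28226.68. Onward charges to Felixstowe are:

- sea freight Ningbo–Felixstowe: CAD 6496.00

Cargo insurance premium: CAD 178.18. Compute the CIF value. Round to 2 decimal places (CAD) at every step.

CIF value: CAD 34900.86

CIF = FOB price + freight + insurance
CIF = 28226.68 + 6496.00 + 178.18 = 34900.86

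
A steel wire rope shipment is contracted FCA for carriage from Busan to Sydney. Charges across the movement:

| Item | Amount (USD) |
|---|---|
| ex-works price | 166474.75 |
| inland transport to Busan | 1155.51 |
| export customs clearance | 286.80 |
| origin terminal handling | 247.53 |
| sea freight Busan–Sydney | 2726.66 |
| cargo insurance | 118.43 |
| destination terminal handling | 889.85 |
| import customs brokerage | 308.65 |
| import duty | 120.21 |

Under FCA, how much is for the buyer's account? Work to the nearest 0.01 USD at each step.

Buyer's account: USD 4411.33

FCA: the seller delivers export-cleared goods to the carrier; the buyer bears costs from that point.
Seller's account: goods 166474.75 + inland to port 1155.51 + export clearance 286.80 = 167917.06
Buyer's account: origin terminal 247.53 + freight 2726.66 + insurance 118.43 + destination terminal 889.85 + brokerage 308.65 + duty 120.21 = 4411.33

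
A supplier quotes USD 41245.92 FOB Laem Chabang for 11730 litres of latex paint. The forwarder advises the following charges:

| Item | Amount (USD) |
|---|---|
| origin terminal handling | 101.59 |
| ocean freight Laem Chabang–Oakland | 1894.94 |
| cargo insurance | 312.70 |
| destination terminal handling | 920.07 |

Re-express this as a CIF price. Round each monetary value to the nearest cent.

Not relevant to the conversion: origin terminal — on the seller under both FOB and CIF; already in the FOB price and stays in the CIF price. destination terminal — on the buyer under both terms; not part of either seller's price.
From FOB to CIF, the seller additionally bears: freight, insurance.
CIF price = 41245.92 + 1894.94 + 312.70 = 43453.56

CIF price: USD 43453.56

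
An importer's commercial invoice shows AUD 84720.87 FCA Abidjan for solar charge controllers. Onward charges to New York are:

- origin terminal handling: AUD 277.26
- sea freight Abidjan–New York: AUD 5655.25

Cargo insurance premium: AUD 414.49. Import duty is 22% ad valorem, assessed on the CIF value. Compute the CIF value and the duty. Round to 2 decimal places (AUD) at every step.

CIF = FCA price + pre-shipment costs + freight + insurance
CIF = 84720.87 + 277.26 + 5655.25 + 414.49 = 91067.87
Import duty = 91067.87 × 22% = 20034.93

CIF value: AUD 91067.87; import duty: AUD 20034.93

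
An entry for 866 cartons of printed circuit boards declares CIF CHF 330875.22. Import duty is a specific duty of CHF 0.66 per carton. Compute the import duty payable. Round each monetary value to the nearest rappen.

Import duty: CHF 571.56

Import duty = 866 × 0.66 = 571.56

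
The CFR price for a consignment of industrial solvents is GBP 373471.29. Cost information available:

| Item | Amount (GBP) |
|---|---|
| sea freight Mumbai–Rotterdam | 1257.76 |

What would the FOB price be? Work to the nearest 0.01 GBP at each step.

FOB price: GBP 372213.53

From CFR to FOB, the seller no longer bears: freight.
FOB price = 373471.29 − 1257.76 = 372213.53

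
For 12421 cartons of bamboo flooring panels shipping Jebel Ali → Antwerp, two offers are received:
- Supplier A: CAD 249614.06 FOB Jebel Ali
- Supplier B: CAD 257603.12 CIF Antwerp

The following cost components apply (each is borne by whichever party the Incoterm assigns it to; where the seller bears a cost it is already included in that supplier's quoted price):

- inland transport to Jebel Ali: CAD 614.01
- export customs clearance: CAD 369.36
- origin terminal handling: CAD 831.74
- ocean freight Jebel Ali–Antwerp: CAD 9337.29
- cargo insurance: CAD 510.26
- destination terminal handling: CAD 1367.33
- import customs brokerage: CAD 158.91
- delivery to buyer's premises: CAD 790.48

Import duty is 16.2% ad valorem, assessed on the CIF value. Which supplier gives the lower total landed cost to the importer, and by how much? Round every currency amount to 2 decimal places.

Supplier A (FOB):
CIF value = FOB price + freight + insurance = 249614.06 + 9337.29 + 510.26 = 259461.61
Import duty = 259461.61 × 16.2% = 42032.78
Buyer bears (A): 9337.29 + 510.26 + 1367.33 + 158.91 + 790.48 = 12164.27
Landed cost (A) = invoice 249614.06 + 12164.27 + duty 42032.78 = 303811.11
Supplier B (CIF):
The CIF price already equals the CIF value: 257603.12
Import duty = 257603.12 × 16.2% = 41731.71
Buyer bears (B): 1367.33 + 158.91 + 790.48 = 2316.72
Landed cost (B) = invoice 257603.12 + 2316.72 + duty 41731.71 = 301651.55
Difference = |303811.11 − 301651.55| = 2159.56

Supplier B is cheaper by CAD 2159.56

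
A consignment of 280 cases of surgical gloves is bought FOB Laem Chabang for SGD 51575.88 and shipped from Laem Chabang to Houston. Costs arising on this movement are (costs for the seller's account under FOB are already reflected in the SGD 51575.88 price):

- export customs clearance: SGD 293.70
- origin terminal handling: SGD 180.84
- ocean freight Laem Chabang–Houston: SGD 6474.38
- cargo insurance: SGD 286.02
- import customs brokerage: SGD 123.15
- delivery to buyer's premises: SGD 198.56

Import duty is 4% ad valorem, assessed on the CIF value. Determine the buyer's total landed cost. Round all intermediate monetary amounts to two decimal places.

Total landed cost: SGD 60991.44

FOB: the seller bears costs until goods are on board at the origin port; the buyer bears freight, insurance and all costs thereafter.
Already in the invoice (seller's account under FOB): export clearance, origin terminal — exclude.
CIF value = FOB price + freight + insurance = 51575.88 + 6474.38 + 286.02 = 58336.28
Import duty = 58336.28 × 4% = 2333.45
Buyer bears: freight 6474.38 + insurance 286.02 + brokerage 123.15 + delivery 198.56 + duty 2333.45 = 9415.56
Landed cost = invoice 51575.88 + 9415.56 = 60991.44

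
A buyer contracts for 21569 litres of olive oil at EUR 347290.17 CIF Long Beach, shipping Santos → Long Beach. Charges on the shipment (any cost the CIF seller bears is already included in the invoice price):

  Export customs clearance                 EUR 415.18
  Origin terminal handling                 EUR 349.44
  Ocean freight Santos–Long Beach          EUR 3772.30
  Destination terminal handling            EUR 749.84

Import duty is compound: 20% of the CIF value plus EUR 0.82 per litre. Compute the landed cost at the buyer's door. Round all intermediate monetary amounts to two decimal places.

Total landed cost: EUR 435184.62

CIF: the seller pays costs through ocean freight and marine insurance to the destination port.
Already in the invoice (seller's account under CIF): export clearance, origin terminal, freight — exclude.
The CIF price already equals the CIF value: 347290.17
Ad valorem component: 347290.17 × 20% = 69458.03
Specific component: 21569 × 0.82 = 17686.58
Import duty = 69458.03 + 17686.58 = 87144.61
Buyer bears: destination terminal 749.84 + duty 87144.61 = 87894.45
Landed cost = invoice 347290.17 + 87894.45 = 435184.62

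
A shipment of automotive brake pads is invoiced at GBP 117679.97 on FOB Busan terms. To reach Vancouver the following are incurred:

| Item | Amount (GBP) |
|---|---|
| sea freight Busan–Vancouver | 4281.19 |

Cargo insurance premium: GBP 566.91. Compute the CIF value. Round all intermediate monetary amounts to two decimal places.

CIF value: GBP 122528.07

CIF = FOB price + freight + insurance
CIF = 117679.97 + 4281.19 + 566.91 = 122528.07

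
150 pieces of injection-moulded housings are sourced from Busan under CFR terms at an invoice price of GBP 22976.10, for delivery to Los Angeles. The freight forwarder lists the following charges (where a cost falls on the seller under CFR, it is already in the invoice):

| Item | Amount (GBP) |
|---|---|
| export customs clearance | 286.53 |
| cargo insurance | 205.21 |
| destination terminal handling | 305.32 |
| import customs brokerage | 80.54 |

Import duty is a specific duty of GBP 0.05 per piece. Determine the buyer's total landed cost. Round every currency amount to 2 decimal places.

CFR: the seller pays costs through ocean freight to the destination port, but not insurance.
Already in the invoice (seller's account under CFR): export clearance — exclude.
CIF value = CFR price + insurance = 22976.10 + 205.21 = 23181.31
Import duty = 150 × 0.05 = 7.50
Buyer bears: insurance 205.21 + destination terminal 305.32 + brokerage 80.54 + duty 7.50 = 598.57
Landed cost = invoice 22976.10 + 598.57 = 23574.67

Total landed cost: GBP 23574.67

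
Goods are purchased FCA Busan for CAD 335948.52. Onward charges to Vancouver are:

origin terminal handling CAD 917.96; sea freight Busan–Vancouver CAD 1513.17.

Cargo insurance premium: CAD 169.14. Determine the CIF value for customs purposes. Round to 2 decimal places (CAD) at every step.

CIF = FCA price + pre-shipment costs + freight + insurance
CIF = 335948.52 + 917.96 + 1513.17 + 169.14 = 338548.79

CIF value: CAD 338548.79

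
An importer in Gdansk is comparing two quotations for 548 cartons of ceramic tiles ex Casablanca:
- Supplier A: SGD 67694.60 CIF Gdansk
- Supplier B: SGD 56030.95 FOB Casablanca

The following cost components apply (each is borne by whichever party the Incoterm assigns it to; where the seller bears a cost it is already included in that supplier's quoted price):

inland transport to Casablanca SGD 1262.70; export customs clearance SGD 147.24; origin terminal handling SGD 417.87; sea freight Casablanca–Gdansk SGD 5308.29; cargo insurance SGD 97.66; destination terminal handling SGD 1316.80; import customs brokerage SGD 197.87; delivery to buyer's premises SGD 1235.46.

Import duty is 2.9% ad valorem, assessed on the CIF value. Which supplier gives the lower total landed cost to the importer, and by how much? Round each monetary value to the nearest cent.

Supplier A (CIF):
The CIF price already equals the CIF value: 67694.60
Import duty = 67694.60 × 2.9% = 1963.14
Buyer bears (A): 1316.80 + 197.87 + 1235.46 = 2750.13
Landed cost (A) = invoice 67694.60 + 2750.13 + duty 1963.14 = 72407.87
Supplier B (FOB):
CIF value = FOB price + freight + insurance = 56030.95 + 5308.29 + 97.66 = 61436.90
Import duty = 61436.90 × 2.9% = 1781.67
Buyer bears (B): 5308.29 + 97.66 + 1316.80 + 197.87 + 1235.46 = 8156.08
Landed cost (B) = invoice 56030.95 + 8156.08 + duty 1781.67 = 65968.70
Difference = |72407.87 − 65968.70| = 6439.17

Supplier B is cheaper by SGD 6439.17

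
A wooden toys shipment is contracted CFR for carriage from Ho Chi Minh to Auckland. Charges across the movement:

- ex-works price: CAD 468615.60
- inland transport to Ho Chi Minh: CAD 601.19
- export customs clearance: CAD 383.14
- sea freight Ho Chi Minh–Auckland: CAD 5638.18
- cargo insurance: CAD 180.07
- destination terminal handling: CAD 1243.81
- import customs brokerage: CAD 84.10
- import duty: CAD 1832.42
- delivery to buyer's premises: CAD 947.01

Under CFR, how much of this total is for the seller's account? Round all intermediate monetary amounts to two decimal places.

Seller's account: CAD 475238.11

CFR: the seller pays costs through ocean freight to the destination port, but not insurance.
Seller's account: goods 468615.60 + inland to port 601.19 + export clearance 383.14 + freight 5638.18 = 475238.11
Buyer's account: insurance 180.07 + destination terminal 1243.81 + brokerage 84.10 + duty 1832.42 + delivery 947.01 = 4287.41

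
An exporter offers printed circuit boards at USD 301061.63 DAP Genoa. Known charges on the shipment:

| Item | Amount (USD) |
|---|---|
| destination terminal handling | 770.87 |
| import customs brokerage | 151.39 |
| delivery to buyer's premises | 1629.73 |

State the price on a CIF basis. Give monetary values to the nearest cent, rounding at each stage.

CIF price: USD 298661.03

Not relevant to the conversion: brokerage — on the buyer under both terms; not part of either seller's price.
From DAP to CIF, the seller no longer bears: destination terminal, delivery.
CIF price = 301061.63 − 770.87 − 1629.73 = 298661.03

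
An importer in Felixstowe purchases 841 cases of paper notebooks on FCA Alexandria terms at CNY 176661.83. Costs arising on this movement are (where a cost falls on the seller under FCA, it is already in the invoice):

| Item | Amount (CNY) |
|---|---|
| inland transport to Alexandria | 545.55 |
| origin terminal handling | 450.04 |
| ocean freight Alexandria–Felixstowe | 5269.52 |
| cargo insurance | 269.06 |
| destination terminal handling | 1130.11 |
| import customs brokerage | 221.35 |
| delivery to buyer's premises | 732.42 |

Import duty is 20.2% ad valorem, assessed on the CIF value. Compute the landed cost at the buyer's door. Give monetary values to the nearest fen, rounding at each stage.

FCA: the seller delivers export-cleared goods to the carrier; the buyer bears costs from that point.
Already in the invoice (seller's account under FCA): inland to port — exclude.
CIF value = FCA price + origin terminal + freight + insurance = 176661.83 + 450.04 + 5269.52 + 269.06 = 182650.45
Import duty = 182650.45 × 20.2% = 36895.39
Buyer bears: origin terminal 450.04 + freight 5269.52 + insurance 269.06 + destination terminal 1130.11 + brokerage 221.35 + delivery 732.42 + duty 36895.39 = 44967.89
Landed cost = invoice 176661.83 + 44967.89 = 221629.72

Total landed cost: CNY 221629.72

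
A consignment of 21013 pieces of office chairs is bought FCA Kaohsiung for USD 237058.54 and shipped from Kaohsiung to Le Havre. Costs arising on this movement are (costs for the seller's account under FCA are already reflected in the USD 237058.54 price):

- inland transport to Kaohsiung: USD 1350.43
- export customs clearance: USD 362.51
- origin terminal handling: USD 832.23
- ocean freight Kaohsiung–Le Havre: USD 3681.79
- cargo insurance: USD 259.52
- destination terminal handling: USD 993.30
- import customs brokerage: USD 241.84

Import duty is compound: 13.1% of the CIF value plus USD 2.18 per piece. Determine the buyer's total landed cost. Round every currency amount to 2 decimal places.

FCA: the seller delivers export-cleared goods to the carrier; the buyer bears costs from that point.
Already in the invoice (seller's account under FCA): inland to port, export clearance — exclude.
CIF value = FCA price + origin terminal + freight + insurance = 237058.54 + 832.23 + 3681.79 + 259.52 = 241832.08
Ad valorem component: 241832.08 × 13.1% = 31680.00
Specific component: 21013 × 2.18 = 45808.34
Import duty = 31680.00 + 45808.34 = 77488.34
Buyer bears: origin terminal 832.23 + freight 3681.79 + insurance 259.52 + destination terminal 993.30 + brokerage 241.84 + duty 77488.34 = 83497.02
Landed cost = invoice 237058.54 + 83497.02 = 320555.56

Total landed cost: USD 320555.56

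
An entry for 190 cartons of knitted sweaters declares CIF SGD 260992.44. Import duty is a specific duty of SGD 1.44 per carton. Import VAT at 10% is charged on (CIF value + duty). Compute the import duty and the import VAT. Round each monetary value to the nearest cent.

Import duty: SGD 273.60; import VAT: SGD 26126.60

Import duty = 190 × 1.44 = 273.60
VAT base = CIF + duty = 260992.44 + 273.60 = 261266.04
Import VAT = 261266.04 × 10% = 26126.60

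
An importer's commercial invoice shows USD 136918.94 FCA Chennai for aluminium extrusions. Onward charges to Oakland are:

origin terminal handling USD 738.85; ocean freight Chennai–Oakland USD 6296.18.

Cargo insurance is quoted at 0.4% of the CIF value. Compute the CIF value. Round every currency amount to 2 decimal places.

CIF value: USD 144532.10

Let C be the CIF value. C = FCA price + pre-shipment costs + freight + 0.4% × C
C − 0.4% × C = 136918.94 + 738.85 + 6296.18
0.996 × C = 143953.97
C = 143953.97 / 0.996 = 144532.10
Insurance premium = 0.4% × 144532.10 = 578.13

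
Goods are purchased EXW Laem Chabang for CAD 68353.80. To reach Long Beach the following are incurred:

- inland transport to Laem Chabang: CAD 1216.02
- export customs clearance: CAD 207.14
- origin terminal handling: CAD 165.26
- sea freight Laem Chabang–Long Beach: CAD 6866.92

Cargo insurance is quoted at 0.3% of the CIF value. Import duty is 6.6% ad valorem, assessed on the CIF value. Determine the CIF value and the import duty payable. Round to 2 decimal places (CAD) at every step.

CIF value: CAD 77040.26; import duty: CAD 5084.66

Let C be the CIF value. C = EXW price + pre-shipment costs + freight + 0.3% × C
C − 0.3% × C = 68353.80 + 1216.02 + 207.14 + 165.26 + 6866.92
0.997 × C = 76809.14
C = 76809.14 / 0.997 = 77040.26
Insurance premium = 0.3% × 77040.26 = 231.12
Import duty = 77040.26 × 6.6% = 5084.66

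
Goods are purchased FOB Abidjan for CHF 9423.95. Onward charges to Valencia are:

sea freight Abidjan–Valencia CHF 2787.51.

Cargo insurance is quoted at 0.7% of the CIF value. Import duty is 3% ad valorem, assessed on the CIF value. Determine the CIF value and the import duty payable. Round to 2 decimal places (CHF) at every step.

Let C be the CIF value. C = FOB price + freight + 0.7% × C
C − 0.7% × C = 9423.95 + 2787.51
0.993 × C = 12211.46
C = 12211.46 / 0.993 = 12297.54
Insurance premium = 0.7% × 12297.54 = 86.08
Import duty = 12297.54 × 3% = 368.93

CIF value: CHF 12297.54; import duty: CHF 368.93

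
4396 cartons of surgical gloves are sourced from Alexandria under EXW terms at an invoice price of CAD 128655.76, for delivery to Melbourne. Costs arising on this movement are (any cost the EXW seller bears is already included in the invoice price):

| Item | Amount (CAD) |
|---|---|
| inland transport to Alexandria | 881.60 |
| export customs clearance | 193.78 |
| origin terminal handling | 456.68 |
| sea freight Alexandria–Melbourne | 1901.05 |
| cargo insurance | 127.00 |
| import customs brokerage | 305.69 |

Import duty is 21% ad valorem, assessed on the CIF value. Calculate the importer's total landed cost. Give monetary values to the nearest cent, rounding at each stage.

Total landed cost: CAD 160286.89

EXW: the seller makes goods available at their premises; the buyer bears all onward costs.
CIF value = EXW price + inland to port + export clearance + origin terminal + freight + insurance = 128655.76 + 881.60 + 193.78 + 456.68 + 1901.05 + 127.00 = 132215.87
Import duty = 132215.87 × 21% = 27765.33
Buyer bears: inland to port 881.60 + export clearance 193.78 + origin terminal 456.68 + freight 1901.05 + insurance 127.00 + brokerage 305.69 + duty 27765.33 = 31631.13
Landed cost = invoice 128655.76 + 31631.13 = 160286.89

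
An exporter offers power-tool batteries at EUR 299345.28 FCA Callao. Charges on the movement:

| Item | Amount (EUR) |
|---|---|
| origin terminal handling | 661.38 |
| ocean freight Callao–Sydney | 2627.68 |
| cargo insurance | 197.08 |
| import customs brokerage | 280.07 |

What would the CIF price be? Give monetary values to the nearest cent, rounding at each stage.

Not relevant to the conversion: brokerage — on the buyer under both terms; not part of either seller's price.
From FCA to CIF, the seller additionally bears: origin terminal, freight, insurance.
CIF price = 299345.28 + 661.38 + 2627.68 + 197.08 = 302831.42

CIF price: EUR 302831.42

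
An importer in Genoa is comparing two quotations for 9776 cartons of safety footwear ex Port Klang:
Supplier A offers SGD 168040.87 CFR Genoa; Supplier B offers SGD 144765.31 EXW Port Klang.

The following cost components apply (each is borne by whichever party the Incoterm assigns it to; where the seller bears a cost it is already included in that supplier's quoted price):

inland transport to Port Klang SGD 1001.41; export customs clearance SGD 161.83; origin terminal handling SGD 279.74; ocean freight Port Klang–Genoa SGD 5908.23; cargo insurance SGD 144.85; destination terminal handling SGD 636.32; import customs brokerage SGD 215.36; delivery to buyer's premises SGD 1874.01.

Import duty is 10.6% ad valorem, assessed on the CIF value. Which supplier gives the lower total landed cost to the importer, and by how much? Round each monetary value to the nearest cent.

Supplier A (CFR):
CIF value = CFR price + insurance = 168040.87 + 144.85 = 168185.72
Import duty = 168185.72 × 10.6% = 17827.69
Buyer bears (A): 144.85 + 636.32 + 215.36 + 1874.01 = 2870.54
Landed cost (A) = invoice 168040.87 + 2870.54 + duty 17827.69 = 188739.10
Supplier B (EXW):
CIF value = EXW price + inland to port + export clearance + origin terminal + freight + insurance = 144765.31 + 1001.41 + 161.83 + 279.74 + 5908.23 + 144.85 = 152261.37
Import duty = 152261.37 × 10.6% = 16139.71
Buyer bears (B): 1001.41 + 161.83 + 279.74 + 5908.23 + 144.85 + 636.32 + 215.36 + 1874.01 = 10221.75
Landed cost (B) = invoice 144765.31 + 10221.75 + duty 16139.71 = 171126.77
Difference = |188739.10 − 171126.77| = 17612.33

Supplier B is cheaper by SGD 17612.33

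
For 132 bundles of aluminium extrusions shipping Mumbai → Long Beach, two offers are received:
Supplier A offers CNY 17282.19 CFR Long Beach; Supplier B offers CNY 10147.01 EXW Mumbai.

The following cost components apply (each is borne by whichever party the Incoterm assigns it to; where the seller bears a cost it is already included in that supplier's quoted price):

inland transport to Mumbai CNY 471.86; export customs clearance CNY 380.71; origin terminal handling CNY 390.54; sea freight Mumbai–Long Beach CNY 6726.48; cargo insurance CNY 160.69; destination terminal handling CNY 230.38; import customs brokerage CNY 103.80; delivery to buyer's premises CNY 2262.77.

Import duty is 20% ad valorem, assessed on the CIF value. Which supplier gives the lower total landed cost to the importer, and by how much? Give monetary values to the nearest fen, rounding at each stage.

Supplier A (CFR):
CIF value = CFR price + insurance = 17282.19 + 160.69 = 17442.88
Import duty = 17442.88 × 20% = 3488.58
Buyer bears (A): 160.69 + 230.38 + 103.80 + 2262.77 = 2757.64
Landed cost (A) = invoice 17282.19 + 2757.64 + duty 3488.58 = 23528.41
Supplier B (EXW):
CIF value = EXW price + inland to port + export clearance + origin terminal + freight + insurance = 10147.01 + 471.86 + 380.71 + 390.54 + 6726.48 + 160.69 = 18277.29
Import duty = 18277.29 × 20% = 3655.46
Buyer bears (B): 471.86 + 380.71 + 390.54 + 6726.48 + 160.69 + 230.38 + 103.80 + 2262.77 = 10727.23
Landed cost (B) = invoice 10147.01 + 10727.23 + duty 3655.46 = 24529.70
Difference = |23528.41 − 24529.70| = 1001.29

Supplier A is cheaper by CNY 1001.29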